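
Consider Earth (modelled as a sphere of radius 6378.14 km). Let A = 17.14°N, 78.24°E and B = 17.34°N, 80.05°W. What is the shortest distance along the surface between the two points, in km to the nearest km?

Let φ₁ = 0.2991 rad, φ₂ = 0.3026 rad, and Δλ = -2.7627 rad.
cos c = sin φ₁ sin φ₂ + cos φ₁ cos φ₂ cos Δλ = (0.2947)(0.2980) + (0.9556)(0.9546)(-0.9291) = -0.75962,
so c = arccos(-0.75962) = 2.43353 rad.
Distance = R·c = 6378.14 × 2.4335 ≈ 15521 km.

15521 km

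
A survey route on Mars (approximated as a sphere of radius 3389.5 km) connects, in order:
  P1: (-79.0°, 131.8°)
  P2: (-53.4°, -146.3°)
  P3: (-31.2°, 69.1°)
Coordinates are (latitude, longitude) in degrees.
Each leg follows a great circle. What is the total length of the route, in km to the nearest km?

7482 km

Leg P1→P2: central angle 0.6366 rad, distance 2157.9 km.
Leg P2→P3: central angle 1.5706 rad, distance 5323.6 km.
Total: 2157.9 + 5323.6 ≈ 7482 km.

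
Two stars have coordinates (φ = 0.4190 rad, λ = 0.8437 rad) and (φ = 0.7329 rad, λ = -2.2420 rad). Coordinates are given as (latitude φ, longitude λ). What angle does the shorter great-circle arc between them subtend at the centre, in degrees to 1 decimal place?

113.9°

With latitudes φ₁ = 24.007°, φ₂ = 41.992° and longitude difference Δλ = -176.798°:
Haversine: a = sin²(Δφ/2) + cos φ₁ cos φ₂ sin²(Δλ/2) = 0.0244 + (0.9135)(0.7432)(0.9992) = 0.70285.
Central angle c = 2·arcsin(√a) = 1.98853 rad.
So the angular separation is 113.9°.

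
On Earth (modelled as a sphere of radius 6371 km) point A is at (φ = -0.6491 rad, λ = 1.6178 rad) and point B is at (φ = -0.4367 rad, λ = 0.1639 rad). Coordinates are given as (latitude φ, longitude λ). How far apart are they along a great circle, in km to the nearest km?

With latitudes φ₁ = -37.191°, φ₂ = -25.021° and longitude difference Δλ = -83.302°:
Haversine: a = sin²(Δφ/2) + cos φ₁ cos φ₂ sin²(Δλ/2) = 0.0112 + (0.7966)(0.9062)(0.4417) = 0.33007.
Central angle c = 2·arcsin(√a) = 1.22404 rad.
Distance = R·c = 6371 × 1.2240 ≈ 7798 km.

7798 km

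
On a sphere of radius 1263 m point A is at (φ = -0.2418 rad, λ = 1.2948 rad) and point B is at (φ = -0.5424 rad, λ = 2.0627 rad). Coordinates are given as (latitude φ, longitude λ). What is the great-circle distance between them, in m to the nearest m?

965 m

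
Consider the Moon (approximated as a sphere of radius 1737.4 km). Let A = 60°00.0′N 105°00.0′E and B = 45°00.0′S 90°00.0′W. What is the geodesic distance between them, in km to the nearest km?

4928 km

With latitudes φ₁ = 60.000°, φ₂ = -45.000° and longitude difference Δλ = 165.000°:
Haversine: a = sin²(Δφ/2) + cos φ₁ cos φ₂ sin²(Δλ/2) = 0.6294 + (0.5000)(0.7071)(0.9830) = 0.97694.
Central angle c = 2·arcsin(√a) = 2.83670 rad.
Distance = R·c = 1737.4 × 2.8367 ≈ 4928 km.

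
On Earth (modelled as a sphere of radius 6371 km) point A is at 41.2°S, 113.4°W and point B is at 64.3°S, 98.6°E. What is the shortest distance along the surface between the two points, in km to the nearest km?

Let φ₁ = -0.7191 rad, φ₂ = -1.1222 rad, and Δλ = -2.5831 rad.
cos c = sin φ₁ sin φ₂ + cos φ₁ cos φ₂ cos Δλ = (-0.6587)(-0.9011) + (0.7524)(0.4337)(-0.8480) = 0.31682,
so c = arccos(0.31682) = 1.24842 rad.
Distance = R·c = 6371 × 1.2484 ≈ 7954 km.

7954 km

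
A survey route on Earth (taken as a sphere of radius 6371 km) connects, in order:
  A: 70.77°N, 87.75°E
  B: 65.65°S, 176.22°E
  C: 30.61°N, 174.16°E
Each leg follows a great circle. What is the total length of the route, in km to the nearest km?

Leg A→B: central angle 2.5994 rad, distance 16560.9 km.
Leg B→C: central angle 1.6803 rad, distance 10705.1 km.
Total: 16560.9 + 10705.1 ≈ 27266 km.

27266 km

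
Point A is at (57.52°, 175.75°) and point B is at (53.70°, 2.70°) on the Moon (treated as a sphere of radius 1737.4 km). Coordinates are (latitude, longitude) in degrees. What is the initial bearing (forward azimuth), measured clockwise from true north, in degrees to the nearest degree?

Δλ = -173.050° = -3.0203 rad.
y = sin Δλ · cos φ₂ = (-0.1210)(0.5920) = -0.0716
x = cos φ₁ sin φ₂ − sin φ₁ cos φ₂ cos Δλ = (0.5370)(0.8059) − (0.8436)(0.5920)(-0.9927) = 0.9285
θ = atan2(y, x) = -4.41°; adding 360° gives 356°.

356°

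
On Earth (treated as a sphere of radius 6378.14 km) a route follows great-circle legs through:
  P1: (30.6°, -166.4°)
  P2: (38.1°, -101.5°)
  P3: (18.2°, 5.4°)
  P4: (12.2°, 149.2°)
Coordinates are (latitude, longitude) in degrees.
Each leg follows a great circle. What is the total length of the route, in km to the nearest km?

Leg P1→P2: central angle 0.9255 rad, distance 5903.0 km.
Leg P2→P3: central angle 1.5954 rad, distance 10175.7 km.
Leg P3→P4: central angle 2.3230 rad, distance 14816.6 km.
Total: 5903.0 + 10175.7 + 14816.6 ≈ 30895 km.

30895 km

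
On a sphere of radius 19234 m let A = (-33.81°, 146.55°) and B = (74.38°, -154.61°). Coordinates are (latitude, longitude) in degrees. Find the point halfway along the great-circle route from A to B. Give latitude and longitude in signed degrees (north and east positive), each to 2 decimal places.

22.18°, 159.91°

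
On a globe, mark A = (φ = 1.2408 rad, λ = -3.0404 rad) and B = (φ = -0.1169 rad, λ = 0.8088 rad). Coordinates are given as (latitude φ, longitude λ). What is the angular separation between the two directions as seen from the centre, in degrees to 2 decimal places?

In radians: φ₁ = 1.2408, φ₂ = -0.1169, Δλ = -139.457° = -2.4340 rad.
cos c = sin φ₁ sin φ₂ + cos φ₁ cos φ₂ cos Δλ = (0.9460)(-0.1166) + (0.3240)(0.9932)(-0.7599) = -0.35490,
so c = arccos(-0.35490) = 1.93361 rad.
So the angular separation is 110.79°.

110.79°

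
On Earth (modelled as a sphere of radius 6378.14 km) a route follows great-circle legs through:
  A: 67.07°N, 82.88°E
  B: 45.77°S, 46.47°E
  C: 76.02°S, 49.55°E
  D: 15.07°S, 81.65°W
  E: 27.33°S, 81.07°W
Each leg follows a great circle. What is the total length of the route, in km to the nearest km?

Leg A→B: central angle 2.0277 rad, distance 12933.2 km.
Leg B→C: central angle 0.5284 rad, distance 3370.5 km.
Leg C→D: central angle 1.4720 rad, distance 9388.6 km.
Leg D→E: central angle 0.2142 rad, distance 1366.1 km.
Total: 12933.2 + 3370.5 + 9388.6 + 1366.1 ≈ 27058 km.

27058 km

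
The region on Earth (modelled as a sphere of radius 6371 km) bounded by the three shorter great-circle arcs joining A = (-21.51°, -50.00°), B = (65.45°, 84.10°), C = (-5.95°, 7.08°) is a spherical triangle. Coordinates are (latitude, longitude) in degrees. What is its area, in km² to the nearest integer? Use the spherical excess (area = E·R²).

Side lengths (central angles): a = 1.5723, b = 0.9993, c = 2.2175 rad; semiperimeter s = 2.3945.
By l'Huilier's theorem, tan(E/4) = √[tan(s/2) tan((s−a)/2) tan((s−b)/2) tan((s−c)/2)], giving spherical excess E = 1.1204 rad.
Area = E·R² = 1.1204 × (6371)² ≈ 45477062 km².

45477062 km²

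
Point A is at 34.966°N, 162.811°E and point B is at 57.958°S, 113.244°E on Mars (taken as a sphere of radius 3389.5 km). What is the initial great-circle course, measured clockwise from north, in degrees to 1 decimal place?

With φ₁ = 0.6103, φ₂ = -1.0116, Δλ = -0.8651 rad, the forward-azimuth formula gives
θ = atan2( sin Δλ cos φ₂ , cos φ₁ sin φ₂ − sin φ₁ cos φ₂ cos Δλ ) = atan2(-0.4038, -0.8918) = -155.64°.
Adding 360° brings this into [0°, 360°): 204.4°.

204.4°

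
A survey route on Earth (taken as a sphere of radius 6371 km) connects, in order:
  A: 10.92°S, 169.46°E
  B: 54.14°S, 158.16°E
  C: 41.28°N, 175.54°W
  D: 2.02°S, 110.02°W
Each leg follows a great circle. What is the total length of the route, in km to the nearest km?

Leg A→B: central angle 0.7705 rad, distance 4908.7 km.
Leg B→C: central angle 1.7113 rad, distance 10902.6 km.
Leg C→D: central angle 1.2787 rad, distance 8146.6 km.
Total: 4908.7 + 10902.6 + 8146.6 ≈ 23958 km.

23958 km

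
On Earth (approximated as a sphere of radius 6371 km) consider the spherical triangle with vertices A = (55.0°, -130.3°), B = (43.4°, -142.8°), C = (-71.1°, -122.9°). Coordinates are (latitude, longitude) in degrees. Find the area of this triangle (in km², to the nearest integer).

Side lengths (central angles): a = 2.0139, b = 2.2028, c = 0.2468 rad; semiperimeter s = 2.2317.
By l'Huilier's theorem, tan(E/4) = √[tan(s/2) tan((s−a)/2) tan((s−b)/2) tan((s−c)/2)], giving spherical excess E = 0.2813 rad.
Area = E·R² = 0.2813 × (6371)² ≈ 11416354 km².

11416354 km²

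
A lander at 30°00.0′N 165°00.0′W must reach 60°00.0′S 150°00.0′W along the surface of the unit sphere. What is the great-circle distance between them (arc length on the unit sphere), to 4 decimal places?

1.5856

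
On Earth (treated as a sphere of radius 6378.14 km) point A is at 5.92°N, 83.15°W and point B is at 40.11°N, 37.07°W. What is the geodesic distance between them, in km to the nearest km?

With latitudes φ₁ = 5.920°, φ₂ = 40.110° and longitude difference Δλ = 46.080°:
cos c = sin φ₁ sin φ₂ + cos φ₁ cos φ₂ cos Δλ = (0.1031)(0.6443) + (0.9947)(0.7648)(0.6937) = 0.59413,
so c = arccos(0.59413) = 0.93461 rad.
Distance = R·c = 6378.14 × 0.9346 ≈ 5961 km.

5961 km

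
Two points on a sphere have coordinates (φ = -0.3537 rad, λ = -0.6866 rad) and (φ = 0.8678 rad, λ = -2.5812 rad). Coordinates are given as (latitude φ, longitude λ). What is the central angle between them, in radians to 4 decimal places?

With latitudes φ₁ = -20.266°, φ₂ = 49.721° and longitude difference Δλ = -108.553°:
cos c = sin φ₁ sin φ₂ + cos φ₁ cos φ₂ cos Δλ = (-0.3464)(0.7629) + (0.9381)(0.6465)(-0.3182) = -0.45722,
so c = arccos(-0.45722) = 2.04566 rad.
So the angular separation is 2.0457 rad.

2.0457 rad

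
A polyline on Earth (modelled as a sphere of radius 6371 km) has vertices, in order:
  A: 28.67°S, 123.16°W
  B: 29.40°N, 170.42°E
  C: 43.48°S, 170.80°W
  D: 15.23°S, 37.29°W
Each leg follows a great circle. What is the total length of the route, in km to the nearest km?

Leg A→B: central angle 1.5005 rad, distance 9559.5 km.
Leg B→C: central angle 1.3070 rad, distance 8327.1 km.
Leg C→D: central angle 1.8768 rad, distance 11957.2 km.
Total: 9559.5 + 8327.1 + 11957.2 ≈ 29844 km.

29844 km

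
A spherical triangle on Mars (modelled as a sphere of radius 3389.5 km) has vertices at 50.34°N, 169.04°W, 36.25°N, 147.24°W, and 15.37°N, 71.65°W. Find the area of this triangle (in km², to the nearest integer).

Side lengths (central angles): a = 1.2130, b = 1.4456, c = 0.3678 rad; semiperimeter s = 1.5132.
By l'Huilier's theorem, tan(E/4) = √[tan(s/2) tan((s−a)/2) tan((s−b)/2) tan((s−c)/2)], giving spherical excess E = 0.2230 rad.
Area = E·R² = 0.2230 × (3389.5)² ≈ 2561545 km².

2561545 km²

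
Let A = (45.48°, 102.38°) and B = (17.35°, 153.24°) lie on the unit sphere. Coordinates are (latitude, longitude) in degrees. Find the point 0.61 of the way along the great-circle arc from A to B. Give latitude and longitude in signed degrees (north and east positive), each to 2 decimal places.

30.63°, 137.21°

The central angle between A and B is δ = 0.8827 rad.
With f = 0.61, the slerp weights are sin((1−f)δ)/sin δ = 0.4369 and sin(fδ)/sin δ = 0.6639.
Weighted sum of the unit vectors: (0.4369)·(-0.1503,0.6849,0.7130) + (0.6639)·(-0.8523,0.4298,0.2982) = (-0.6315, 0.5845, 0.5095).
Converting back: φ = atan2(z, √(x²+y²)) = 30.63°, λ = atan2(y, x) = 137.21°.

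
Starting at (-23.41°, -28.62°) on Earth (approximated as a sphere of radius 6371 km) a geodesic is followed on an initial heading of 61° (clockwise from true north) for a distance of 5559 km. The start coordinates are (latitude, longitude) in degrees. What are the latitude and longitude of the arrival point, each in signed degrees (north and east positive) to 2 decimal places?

4.90°, 13.63°

Angular distance δ = d/R = 5559/6371 = 0.87255 rad; initial bearing θ = 1.0647 rad.
sin φ₂ = sin φ₁ cos δ + cos φ₁ sin δ cos θ = (-0.3973)(0.6429) + (0.9177)(0.7660)(0.4848) = 0.0854, so φ₂ = 4.90°.
Δλ = atan2(sin θ sin δ cos φ₁, cos δ − sin φ₁ sin φ₂) = atan2(0.6148, 0.6768) = 42.251°.
λ₂ = -28.620° + 42.251° = 13.63°.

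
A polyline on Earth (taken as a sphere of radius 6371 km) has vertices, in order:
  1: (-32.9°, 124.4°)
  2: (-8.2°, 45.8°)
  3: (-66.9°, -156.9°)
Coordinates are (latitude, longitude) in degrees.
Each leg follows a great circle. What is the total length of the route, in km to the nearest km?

Leg 1→2: central angle 1.3266 rad, distance 8452.1 km.
Leg 2→3: central angle 1.7998 rad, distance 11466.8 km.
Total: 8452.1 + 11466.8 ≈ 19919 km.

19919 km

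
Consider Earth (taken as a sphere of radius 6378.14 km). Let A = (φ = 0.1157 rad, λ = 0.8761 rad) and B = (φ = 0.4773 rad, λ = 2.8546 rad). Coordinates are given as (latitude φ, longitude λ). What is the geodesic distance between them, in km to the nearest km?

Let φ₁ = 0.1157 rad, φ₂ = 0.4773 rad, and Δλ = 1.9785 rad.
cos c = sin φ₁ sin φ₂ + cos φ₁ cos φ₂ cos Δλ = (0.1154)(0.4594) + (0.9933)(0.8882)(-0.3965) = -0.29680,
so c = arccos(-0.29680) = 1.87214 rad.
Distance = R·c = 6378.14 × 1.8721 ≈ 11941 km.

11941 km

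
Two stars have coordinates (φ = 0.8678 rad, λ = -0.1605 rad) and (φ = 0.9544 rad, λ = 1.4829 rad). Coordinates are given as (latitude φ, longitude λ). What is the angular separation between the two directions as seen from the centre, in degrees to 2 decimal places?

Let φ₁ = 0.8678 rad, φ₂ = 0.9544 rad, and Δλ = 1.6434 rad.
cos c = sin φ₁ sin φ₂ + cos φ₁ cos φ₂ cos Δλ = (0.7629)(0.8160) + (0.6465)(0.5781)(-0.0725) = 0.59540,
so c = arccos(0.59540) = 0.93304 rad.
So the angular separation is 53.46°.

53.46°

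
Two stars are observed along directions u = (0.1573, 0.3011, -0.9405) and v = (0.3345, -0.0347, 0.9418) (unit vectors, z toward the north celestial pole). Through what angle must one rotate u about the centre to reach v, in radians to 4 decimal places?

2.5747 rad

u·v = -0.8436; |u| = 1.0000, |v| = 1.0000.
cos θ = (u·v)/(|u||v|) = -0.8436, so θ = 2.5747 rad.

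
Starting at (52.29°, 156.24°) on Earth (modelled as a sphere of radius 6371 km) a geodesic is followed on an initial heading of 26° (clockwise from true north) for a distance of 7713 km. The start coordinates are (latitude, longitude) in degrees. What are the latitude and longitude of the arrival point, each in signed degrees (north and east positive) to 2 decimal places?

52.49°, -66.12°

Angular distance δ = d/R = 7713/6371 = 1.21064 rad; initial bearing θ = 0.4538 rad.
sin φ₂ = sin φ₁ cos δ + cos φ₁ sin δ cos θ = (0.7911)(0.3524) + (0.6117)(0.9358)(0.8988) = 0.7933, so φ₂ = 52.49°.
Δλ = atan2(sin θ sin δ cos φ₁, cos δ − sin φ₁ sin φ₂) = atan2(0.2509, -0.2752) = 137.638°.
λ₂ = 156.240° + 137.638° = 293.88° → -66.12° after wrapping to (−180°, 180°].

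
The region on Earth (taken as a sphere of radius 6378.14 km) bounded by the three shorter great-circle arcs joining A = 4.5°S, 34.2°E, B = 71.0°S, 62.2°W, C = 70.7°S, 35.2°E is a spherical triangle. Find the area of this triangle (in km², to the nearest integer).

Side lengths (central angles): a = 0.4980, b = 1.1555, c = 1.5328 rad; semiperimeter s = 1.5931.
By l'Huilier's theorem, tan(E/4) = √[tan(s/2) tan((s−a)/2) tan((s−b)/2) tan((s−c)/2)], giving spherical excess E = 0.2584 rad.
Area = E·R² = 0.2584 × (6378.14)² ≈ 10513753 km².

10513753 km²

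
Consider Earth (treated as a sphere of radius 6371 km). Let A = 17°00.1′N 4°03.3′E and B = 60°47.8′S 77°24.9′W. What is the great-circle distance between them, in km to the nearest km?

With latitudes φ₁ = 17.002°, φ₂ = -60.797° and longitude difference Δλ = -81.470°:
Haversine: a = sin²(Δφ/2) + cos φ₁ cos φ₂ sin²(Δλ/2) = 0.3943 + (0.9563)(0.4879)(0.4258) = 0.59301.
Central angle c = 2·arcsin(√a) = 1.75791 rad.
Distance = R·c = 6371 × 1.7579 ≈ 11200 km.

11200 km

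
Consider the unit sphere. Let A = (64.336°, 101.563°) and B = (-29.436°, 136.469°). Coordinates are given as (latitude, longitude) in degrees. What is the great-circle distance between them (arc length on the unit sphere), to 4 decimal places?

In radians: φ₁ = 1.1229, φ₂ = -0.5138, Δλ = 34.906° = 0.6092 rad.
Haversine: a = sin²(Δφ/2) + cos φ₁ cos φ₂ sin²(Δλ/2) = 0.5329 + (0.4331)(0.8709)(0.0900) = 0.56682.
Central angle c = 2·arcsin(√a) = 1.70484 rad.
On the unit sphere the arc length equals the central angle: 1.7048.

1.7048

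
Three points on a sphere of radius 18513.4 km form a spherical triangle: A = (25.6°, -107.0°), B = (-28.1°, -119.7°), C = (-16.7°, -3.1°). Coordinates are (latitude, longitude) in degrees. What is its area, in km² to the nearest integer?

Side lengths (central angles): a = 1.8162, b = 1.9089, c = 0.9612 rad; semiperimeter s = 2.3431.
By l'Huilier's theorem, tan(E/4) = √[tan(s/2) tan((s−a)/2) tan((s−b)/2) tan((s−c)/2)], giving spherical excess E = 1.3164 rad.
Area = E·R² = 1.3164 × (18513.4)² ≈ 451204286 km².

451204286 km²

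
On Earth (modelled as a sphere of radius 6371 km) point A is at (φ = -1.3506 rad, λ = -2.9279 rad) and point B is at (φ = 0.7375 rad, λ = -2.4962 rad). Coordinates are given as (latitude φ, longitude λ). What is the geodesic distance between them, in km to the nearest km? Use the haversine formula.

13413 km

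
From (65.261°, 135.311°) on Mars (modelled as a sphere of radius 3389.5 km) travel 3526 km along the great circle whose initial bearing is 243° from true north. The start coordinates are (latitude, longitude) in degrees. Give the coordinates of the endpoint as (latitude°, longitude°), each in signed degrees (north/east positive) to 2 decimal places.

17.20°, 81.75°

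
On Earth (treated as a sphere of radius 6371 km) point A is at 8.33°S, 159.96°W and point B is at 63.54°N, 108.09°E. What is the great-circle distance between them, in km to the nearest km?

With latitudes φ₁ = -8.330°, φ₂ = 63.540° and longitude difference Δλ = -91.950°:
Haversine: a = sin²(Δφ/2) + cos φ₁ cos φ₂ sin²(Δλ/2) = 0.3444 + (0.9895)(0.4456)(0.5170) = 0.57235.
Central angle c = 2·arcsin(√a) = 1.71601 rad.
Distance = R·c = 6371 × 1.7160 ≈ 10933 km.

10933 km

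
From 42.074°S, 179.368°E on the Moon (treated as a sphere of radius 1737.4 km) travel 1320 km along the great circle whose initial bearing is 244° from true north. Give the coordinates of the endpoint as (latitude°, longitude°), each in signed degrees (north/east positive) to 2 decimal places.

Angular distance δ = d/R = 1320/1737.4 = 0.75976 rad; initial bearing θ = 4.2586 rad.
sin φ₂ = sin φ₁ cos δ + cos φ₁ sin δ cos θ = (-0.6701)(0.7250) + (0.7423)(0.6887)(-0.4384) = -0.7099, so φ₂ = -45.23°.
Δλ = atan2(sin θ sin δ cos φ₁, cos δ − sin φ₁ sin φ₂) = atan2(-0.4595, 0.2493) = -61.519°.
λ₂ = 179.368° − 61.519° = 117.85°.

-45.23°, 117.85°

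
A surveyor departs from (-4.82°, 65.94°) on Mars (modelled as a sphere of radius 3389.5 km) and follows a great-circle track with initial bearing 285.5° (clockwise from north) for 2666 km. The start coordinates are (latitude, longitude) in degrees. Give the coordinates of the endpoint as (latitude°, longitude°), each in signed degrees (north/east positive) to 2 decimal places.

7.42°, 22.47°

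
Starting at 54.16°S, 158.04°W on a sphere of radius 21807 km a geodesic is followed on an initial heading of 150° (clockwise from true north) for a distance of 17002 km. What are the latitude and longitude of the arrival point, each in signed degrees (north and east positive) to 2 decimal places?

-68.91°, -55.66°

Angular distance δ = d/R = 17002/21807 = 0.77966 rad; initial bearing θ = 2.6180 rad.
sin φ₂ = sin φ₁ cos δ + cos φ₁ sin δ cos θ = (-0.8107)(0.7112) + (0.5855)(0.7030)(-0.8660) = -0.9330, so φ₂ = -68.91°.
Δλ = atan2(sin θ sin δ cos φ₁, cos δ − sin φ₁ sin φ₂) = atan2(0.2058, -0.0452) = 102.382°.
λ₂ = -158.040° + 102.382° = -55.66°.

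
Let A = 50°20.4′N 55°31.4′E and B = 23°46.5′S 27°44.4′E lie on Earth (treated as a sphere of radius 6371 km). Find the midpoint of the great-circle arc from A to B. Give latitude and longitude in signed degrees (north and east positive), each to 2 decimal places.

The central angle between A and B is δ = 1.3629 rad.
With f = 0.5, the slerp weights are sin((1−f)δ)/sin δ = 0.6438 and sin(fδ)/sin δ = 0.6438.
Weighted sum of the unit vectors: (0.6438)·(0.3613,0.5261,0.7698) + (0.6438)·(0.8100,0.4260,-0.4031) = (0.7540, 0.6129, 0.2361).
Converting back: φ = atan2(z, √(x²+y²)) = 13.66°, λ = atan2(y, x) = 39.11°.

13.66°, 39.11°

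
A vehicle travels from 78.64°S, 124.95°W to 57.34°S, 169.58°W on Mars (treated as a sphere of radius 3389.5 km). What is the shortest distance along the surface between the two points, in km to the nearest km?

1521 km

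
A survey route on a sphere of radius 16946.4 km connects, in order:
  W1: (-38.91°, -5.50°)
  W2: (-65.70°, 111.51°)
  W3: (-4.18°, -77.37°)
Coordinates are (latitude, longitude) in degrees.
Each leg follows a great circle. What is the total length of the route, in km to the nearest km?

Leg W1→W2: central angle 1.1296 rad, distance 19142.5 km.
Leg W2→W3: central angle 1.9167 rad, distance 32481.5 km.
Total: 19142.5 + 32481.5 ≈ 51624 km.

51624 km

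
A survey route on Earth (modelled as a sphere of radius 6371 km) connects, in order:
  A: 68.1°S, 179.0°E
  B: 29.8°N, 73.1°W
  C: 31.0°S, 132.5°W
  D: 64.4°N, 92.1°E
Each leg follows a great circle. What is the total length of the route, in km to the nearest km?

Leg A→B: central angle 2.1659 rad, distance 13798.9 km.
Leg B→C: central angle 1.4478 rad, distance 9224.0 km.
Leg C→D: central angle 2.3865 rad, distance 15204.2 km.
Total: 13798.9 + 9224.0 + 15204.2 ≈ 38227 km.

38227 km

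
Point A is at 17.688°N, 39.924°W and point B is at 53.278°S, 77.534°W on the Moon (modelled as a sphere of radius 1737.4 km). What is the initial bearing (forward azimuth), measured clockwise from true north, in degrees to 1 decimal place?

201.9°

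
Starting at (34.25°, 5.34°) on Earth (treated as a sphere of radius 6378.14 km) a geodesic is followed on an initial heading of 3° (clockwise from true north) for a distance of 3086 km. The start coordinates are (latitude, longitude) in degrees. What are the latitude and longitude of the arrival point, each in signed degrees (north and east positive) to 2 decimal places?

Angular distance δ = d/R = 3086/6378.14 = 0.48384 rad; initial bearing θ = 0.0524 rad.
sin φ₂ = sin φ₁ cos δ + cos φ₁ sin δ cos θ = (0.5628)(0.8852) + (0.8266)(0.4652)(0.9986) = 0.8822, so φ₂ = 61.91°.
Δλ = atan2(sin θ sin δ cos φ₁, cos δ − sin φ₁ sin φ₂) = atan2(0.0201, 0.3887) = 2.964°.
λ₂ = 5.340° + 2.964° = 8.30°.

61.91°, 8.30°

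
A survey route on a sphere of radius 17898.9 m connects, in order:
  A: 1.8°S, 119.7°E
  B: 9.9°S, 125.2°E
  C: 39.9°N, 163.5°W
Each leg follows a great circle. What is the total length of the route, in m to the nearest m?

Leg A→B: central angle 0.1706 rad, distance 3052.8 m.
Leg B→C: central angle 1.4384 rad, distance 25745.7 m.
Total: 3052.8 + 25745.7 ≈ 28798 m.

28798 m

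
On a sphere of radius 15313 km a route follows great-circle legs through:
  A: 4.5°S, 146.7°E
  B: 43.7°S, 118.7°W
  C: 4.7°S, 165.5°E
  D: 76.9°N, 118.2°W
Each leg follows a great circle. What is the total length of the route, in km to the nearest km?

Leg A→B: central angle 1.5744 rad, distance 24108.7 km.
Leg B→C: central angle 1.3353 rad, distance 20446.9 km.
Leg C→D: central angle 1.5971 rad, distance 24456.5 km.
Total: 24108.7 + 20446.9 + 24456.5 ≈ 69012 km.

69012 km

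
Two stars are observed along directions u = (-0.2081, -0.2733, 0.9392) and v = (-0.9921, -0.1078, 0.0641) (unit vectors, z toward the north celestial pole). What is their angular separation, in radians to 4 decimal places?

u·v = 0.2961; |u| = 1.0000, |v| = 1.0000.
cos θ = (u·v)/(|u||v|) = 0.2961, so θ = 1.2702 rad.

1.2702 rad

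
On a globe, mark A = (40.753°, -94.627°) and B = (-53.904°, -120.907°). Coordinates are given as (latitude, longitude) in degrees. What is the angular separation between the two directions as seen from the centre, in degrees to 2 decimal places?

In radians: φ₁ = 0.7113, φ₂ = -0.9408, Δλ = -26.280° = -0.4587 rad.
cos c = sin φ₁ sin φ₂ + cos φ₁ cos φ₂ cos Δλ = (0.6528)(-0.8080) + (0.7575)(0.5891)(0.8966) = -0.12732,
so c = arccos(-0.12732) = 1.69846 rad.
So the angular separation is 97.31°.

97.31°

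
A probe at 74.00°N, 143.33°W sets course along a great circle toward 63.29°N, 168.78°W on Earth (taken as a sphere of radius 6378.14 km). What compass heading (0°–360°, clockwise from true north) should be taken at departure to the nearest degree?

With φ₁ = 1.2915, φ₂ = 1.1046, Δλ = -0.4442 rad, the forward-azimuth formula gives
θ = atan2( sin Δλ cos φ₂ , cos φ₁ sin φ₂ − sin φ₁ cos φ₂ cos Δλ ) = atan2(-0.1931, -0.1439) = -126.69°.
Adding 360° brings this into [0°, 360°): 233°.

233°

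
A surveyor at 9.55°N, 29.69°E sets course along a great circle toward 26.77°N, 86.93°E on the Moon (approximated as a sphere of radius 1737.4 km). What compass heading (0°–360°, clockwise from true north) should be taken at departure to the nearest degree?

64°

With φ₁ = 0.1667, φ₂ = 0.4672, Δλ = 0.9990 rad, the forward-azimuth formula gives
θ = atan2( sin Δλ cos φ₂ , cos φ₁ sin φ₂ − sin φ₁ cos φ₂ cos Δλ ) = atan2(0.7508, 0.3640) = 64.13°.
So the initial bearing is 64°.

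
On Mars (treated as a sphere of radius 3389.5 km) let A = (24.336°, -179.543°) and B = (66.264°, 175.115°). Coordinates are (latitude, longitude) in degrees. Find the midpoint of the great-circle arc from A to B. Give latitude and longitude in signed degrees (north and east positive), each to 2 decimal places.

45.33°, 178.82°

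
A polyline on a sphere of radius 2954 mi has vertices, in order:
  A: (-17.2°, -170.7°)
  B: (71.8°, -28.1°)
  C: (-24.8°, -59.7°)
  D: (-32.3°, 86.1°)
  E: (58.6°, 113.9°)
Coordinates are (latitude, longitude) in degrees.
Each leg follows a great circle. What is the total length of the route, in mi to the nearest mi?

Leg A→B: central angle 2.1152 rad, distance 6248.4 mi.
Leg B→C: central angle 1.7284 rad, distance 5105.8 mi.
Leg C→D: central angle 1.9938 rad, distance 5889.7 mi.
Leg D→E: central angle 1.6374 rad, distance 4836.8 mi.
Total: 6248.4 + 5105.8 + 5889.7 + 4836.8 ≈ 22081 mi.

22081 mi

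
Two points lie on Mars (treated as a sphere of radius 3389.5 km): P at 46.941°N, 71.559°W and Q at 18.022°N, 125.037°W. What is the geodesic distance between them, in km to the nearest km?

With latitudes φ₁ = 46.941°, φ₂ = 18.022° and longitude difference Δλ = -53.478°:
Haversine: a = sin²(Δφ/2) + cos φ₁ cos φ₂ sin²(Δλ/2) = 0.0623 + (0.6828)(0.9509)(0.2024) = 0.19378.
Central angle c = 2·arcsin(√a) = 0.91165 rad.
Distance = R·c = 3389.5 × 0.9117 ≈ 3090 km.

3090 km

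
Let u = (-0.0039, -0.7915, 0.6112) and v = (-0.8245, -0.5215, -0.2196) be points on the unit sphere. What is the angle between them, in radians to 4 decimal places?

1.2852 rad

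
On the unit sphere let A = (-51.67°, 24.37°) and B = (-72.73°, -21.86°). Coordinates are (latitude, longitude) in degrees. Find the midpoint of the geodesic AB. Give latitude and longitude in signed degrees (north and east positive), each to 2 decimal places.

The central angle between A and B is δ = 0.5024 rad.
With f = 0.5, the slerp weights are sin((1−f)δ)/sin δ = 0.5162 and sin(fδ)/sin δ = 0.5162.
Weighted sum of the unit vectors: (0.5162)·(0.5649,0.2559,-0.7845) + (0.5162)·(0.2755,-0.1105,-0.9549) = (0.4338, 0.0750, -0.8979).
Converting back: φ = atan2(z, √(x²+y²)) = -63.88°, λ = atan2(y, x) = 9.81°.

-63.88°, 9.81°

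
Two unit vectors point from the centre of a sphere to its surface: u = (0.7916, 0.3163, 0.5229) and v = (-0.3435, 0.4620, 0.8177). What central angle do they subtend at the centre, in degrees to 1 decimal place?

u·v = 0.3018; |u| = 1.0001, |v| = 1.0000.
cos θ = (u·v)/(|u||v|) = 0.3018, so θ = 72.4°.

72.4°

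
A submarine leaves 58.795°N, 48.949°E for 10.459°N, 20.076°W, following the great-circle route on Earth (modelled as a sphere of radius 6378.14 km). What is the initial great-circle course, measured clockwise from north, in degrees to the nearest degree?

257°

Δλ = -69.025° = -1.2047 rad.
y = sin Δλ · cos φ₂ = (-0.9337)(0.9834) = -0.9182
x = cos φ₁ sin φ₂ − sin φ₁ cos φ₂ cos Δλ = (0.5181)(0.1815) − (0.8553)(0.9834)(0.3580) = -0.2070
θ = atan2(y, x) = -102.71°; adding 360° gives 257°.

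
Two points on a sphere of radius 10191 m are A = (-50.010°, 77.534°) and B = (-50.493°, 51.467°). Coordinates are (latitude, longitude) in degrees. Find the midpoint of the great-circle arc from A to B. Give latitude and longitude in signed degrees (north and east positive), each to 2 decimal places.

Central angle δ = 0.2895 rad. Interpolating on the sphere with fraction f = 0.5:
P = [sin((1−f)δ)·A + sin(fδ)·B] / sin δ = 0.5053·A + 0.5053·B in Cartesian coordinates,
giving P = (0.2703, 0.5685, -0.7770), i.e. latitude -50.98°, longitude 64.57°.

-50.98°, 64.57°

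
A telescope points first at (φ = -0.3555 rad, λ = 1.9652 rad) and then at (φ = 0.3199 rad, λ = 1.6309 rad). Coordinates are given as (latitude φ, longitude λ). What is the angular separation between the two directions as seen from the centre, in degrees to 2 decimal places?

43.01°

Let φ₁ = -0.3555 rad, φ₂ = 0.3199 rad, and Δλ = -0.3343 rad.
cos c = sin φ₁ sin φ₂ + cos φ₁ cos φ₂ cos Δλ = (-0.3481)(0.3145) + (0.9375)(0.9493)(0.9446) = 0.73119,
so c = arccos(0.73119) = 0.75073 rad.
So the angular separation is 43.01°.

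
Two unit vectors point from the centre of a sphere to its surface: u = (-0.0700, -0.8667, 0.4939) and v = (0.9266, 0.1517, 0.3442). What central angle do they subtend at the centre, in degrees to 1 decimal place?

91.5°

u·v = -0.0263; |u| = 1.0000, |v| = 1.0000.
cos θ = (u·v)/(|u||v|) = -0.0263, so θ = 91.5°.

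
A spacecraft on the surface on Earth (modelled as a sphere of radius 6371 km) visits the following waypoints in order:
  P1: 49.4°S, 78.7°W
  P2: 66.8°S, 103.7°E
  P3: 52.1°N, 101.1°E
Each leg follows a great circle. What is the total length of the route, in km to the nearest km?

20316 km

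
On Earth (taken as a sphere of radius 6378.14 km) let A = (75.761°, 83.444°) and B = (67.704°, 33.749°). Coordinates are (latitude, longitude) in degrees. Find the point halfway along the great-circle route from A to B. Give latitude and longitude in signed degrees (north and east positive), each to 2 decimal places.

73.25°, 52.95°

The central angle between A and B is δ = 0.2937 rad.
With f = 0.5, the slerp weights are sin((1−f)δ)/sin δ = 0.5054 and sin(fδ)/sin δ = 0.5054.
Weighted sum of the unit vectors: (0.5054)·(0.0281,0.2444,0.9693) + (0.5054)·(0.3155,0.2108,0.9252) = (0.1736, 0.2300, 0.9576).
Converting back: φ = atan2(z, √(x²+y²)) = 73.25°, λ = atan2(y, x) = 52.95°.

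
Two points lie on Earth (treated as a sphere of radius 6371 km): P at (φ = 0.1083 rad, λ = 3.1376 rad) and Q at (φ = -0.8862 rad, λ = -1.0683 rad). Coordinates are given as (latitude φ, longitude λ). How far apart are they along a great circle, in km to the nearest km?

Let φ₁ = 0.1083 rad, φ₂ = -0.8862 rad, and Δλ = 2.0773 rad.
cos c = sin φ₁ sin φ₂ + cos φ₁ cos φ₂ cos Δλ = (0.1081)(-0.7747) + (0.9941)(0.6324)(-0.4851) = -0.38870,
so c = arccos(-0.38870) = 1.97002 rad.
Distance = R·c = 6371 × 1.9700 ≈ 12551 km.

12551 km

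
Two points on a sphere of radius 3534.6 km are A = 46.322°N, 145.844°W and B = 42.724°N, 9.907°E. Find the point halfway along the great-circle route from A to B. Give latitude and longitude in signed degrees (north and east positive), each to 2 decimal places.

77.82°, -59.79°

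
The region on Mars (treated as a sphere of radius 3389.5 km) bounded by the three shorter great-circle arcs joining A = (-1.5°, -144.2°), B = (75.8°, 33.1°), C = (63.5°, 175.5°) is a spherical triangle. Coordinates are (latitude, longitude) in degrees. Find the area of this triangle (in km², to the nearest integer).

3595255 km²

Side lengths (central angles): a = 0.6747, b = 1.2485, c = 1.8445 rad; semiperimeter s = 1.8839.
By l'Huilier's theorem, tan(E/4) = √[tan(s/2) tan((s−a)/2) tan((s−b)/2) tan((s−c)/2)], giving spherical excess E = 0.3129 rad.
Area = E·R² = 0.3129 × (3389.5)² ≈ 3595255 km².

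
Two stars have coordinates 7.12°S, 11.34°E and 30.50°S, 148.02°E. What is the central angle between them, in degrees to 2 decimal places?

124.00°

In radians: φ₁ = -0.1243, φ₂ = -0.5323, Δλ = 136.680° = 2.3855 rad.
Haversine: a = sin²(Δφ/2) + cos φ₁ cos φ₂ sin²(Δλ/2) = 0.0411 + (0.9923)(0.8616)(0.8638) = 0.77956.
Central angle c = 2·arcsin(√a) = 2.16412 rad.
So the angular separation is 124.00°.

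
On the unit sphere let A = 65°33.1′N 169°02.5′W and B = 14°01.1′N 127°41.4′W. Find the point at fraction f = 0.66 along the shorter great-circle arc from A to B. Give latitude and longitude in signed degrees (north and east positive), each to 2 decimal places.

32.73°, -135.14°

Central angle δ = 1.0217 rad. Interpolating on the sphere with fraction f = 0.66:
P = [sin((1−f)δ)·A + sin(fδ)·B] / sin δ = 0.3991·A + 0.7320·B in Cartesian coordinates,
giving P = (-0.5964, -0.5934, 0.5406), i.e. latitude 32.73°, longitude -135.14°.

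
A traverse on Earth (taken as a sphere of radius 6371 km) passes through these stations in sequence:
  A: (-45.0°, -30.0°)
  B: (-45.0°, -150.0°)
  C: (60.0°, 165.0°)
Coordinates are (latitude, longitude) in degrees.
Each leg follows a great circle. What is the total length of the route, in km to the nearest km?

Leg A→B: central angle 1.3181 rad, distance 8397.7 km.
Leg B→C: central angle 1.9416 rad, distance 12370.0 km.
Total: 8397.7 + 12370.0 ≈ 20768 km.

20768 km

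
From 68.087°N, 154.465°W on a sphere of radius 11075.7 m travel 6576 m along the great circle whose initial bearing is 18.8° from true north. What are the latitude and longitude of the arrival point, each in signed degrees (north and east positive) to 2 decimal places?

Angular distance δ = d/R = 6576/11075.7 = 0.59373 rad; initial bearing θ = 0.3281 rad.
sin φ₂ = sin φ₁ cos δ + cos φ₁ sin δ cos θ = (0.9278)(0.8289) + (0.3732)(0.5595)(0.9466) = 0.9666, so φ₂ = 75.16°.
Δλ = atan2(sin θ sin δ cos φ₁, cos δ − sin φ₁ sin φ₂) = atan2(0.0673, -0.0679) = 135.273°.
λ₂ = -154.465° + 135.273° = -19.19°.

75.16°, -19.19°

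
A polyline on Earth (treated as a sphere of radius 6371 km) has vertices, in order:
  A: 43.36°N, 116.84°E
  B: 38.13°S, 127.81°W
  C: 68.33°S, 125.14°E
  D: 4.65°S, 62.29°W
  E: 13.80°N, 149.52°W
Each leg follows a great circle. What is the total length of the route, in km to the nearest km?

43142 km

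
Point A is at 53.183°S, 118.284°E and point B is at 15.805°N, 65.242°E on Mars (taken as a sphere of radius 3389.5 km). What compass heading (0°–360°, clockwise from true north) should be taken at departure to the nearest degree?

309°

Δλ = -53.042° = -0.9258 rad.
y = sin Δλ · cos φ₂ = (-0.7991)(0.9622) = -0.7689
x = cos φ₁ sin φ₂ − sin φ₁ cos φ₂ cos Δλ = (0.5993)(0.2724) − (-0.8006)(0.9622)(0.6012) = 0.6263
θ = atan2(y, x) = -50.83°; adding 360° gives 309°.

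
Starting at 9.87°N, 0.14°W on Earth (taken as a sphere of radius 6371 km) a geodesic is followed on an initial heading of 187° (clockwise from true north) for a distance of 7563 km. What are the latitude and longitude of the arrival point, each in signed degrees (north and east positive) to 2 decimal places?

Angular distance δ = d/R = 7563/6371 = 1.18710 rad; initial bearing θ = 3.2638 rad.
sin φ₂ = sin φ₁ cos δ + cos φ₁ sin δ cos θ = (0.1714)(0.3744) + (0.9852)(0.9273)(-0.9925) = -0.8426, so φ₂ = -57.41°.
Δλ = atan2(sin θ sin δ cos φ₁, cos δ − sin φ₁ sin φ₂) = atan2(-0.1113, 0.5188) = -12.112°.
λ₂ = -0.140° − 12.112° = -12.25°.

-57.41°, -12.25°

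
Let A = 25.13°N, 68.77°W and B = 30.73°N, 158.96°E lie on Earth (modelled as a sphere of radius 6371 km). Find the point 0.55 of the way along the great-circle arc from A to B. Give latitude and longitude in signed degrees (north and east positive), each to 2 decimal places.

52.75°, -140.45°

Central angle δ = 1.8823 rad. Interpolating on the sphere with fraction f = 0.55:
P = [sin((1−f)δ)·A + sin(fδ)·B] / sin δ = 0.7872·A + 0.9035·B in Cartesian coordinates,
giving P = (-0.4668, -0.3855, 0.7960), i.e. latitude 52.75°, longitude -140.45°.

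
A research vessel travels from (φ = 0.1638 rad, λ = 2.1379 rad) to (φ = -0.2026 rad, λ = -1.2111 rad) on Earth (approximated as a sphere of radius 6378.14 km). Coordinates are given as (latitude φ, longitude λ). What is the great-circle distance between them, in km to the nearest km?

18714 km

With latitudes φ₁ = 9.385°, φ₂ = -11.608° and longitude difference Δλ = 168.116°:
cos c = sin φ₁ sin φ₂ + cos φ₁ cos φ₂ cos Δλ = (0.1631)(-0.2012) + (0.9866)(0.9795)(-0.9786) = -0.97853,
so c = arccos(-0.97853) = 2.93402 rad.
Distance = R·c = 6378.14 × 2.9340 ≈ 18714 km.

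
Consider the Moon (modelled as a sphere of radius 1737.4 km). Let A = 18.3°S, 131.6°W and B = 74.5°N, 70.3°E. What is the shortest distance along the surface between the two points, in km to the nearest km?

Let φ₁ = -0.3194 rad, φ₂ = 1.3003 rad, and Δλ = -2.7594 rad.
cos c = sin φ₁ sin φ₂ + cos φ₁ cos φ₂ cos Δλ = (-0.3140)(0.9636) + (0.9494)(0.2672)(-0.9278) = -0.53799,
so c = arccos(-0.53799) = 2.13884 rad.
Distance = R·c = 1737.4 × 2.1388 ≈ 3716 km.

3716 km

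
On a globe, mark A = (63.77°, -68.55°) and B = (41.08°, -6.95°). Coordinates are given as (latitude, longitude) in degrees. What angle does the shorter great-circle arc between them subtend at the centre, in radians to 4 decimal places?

0.7259 rad

Let φ₁ = 1.1130 rad, φ₂ = 0.7170 rad, and Δλ = 1.0751 rad.
Haversine: a = sin²(Δφ/2) + cos φ₁ cos φ₂ sin²(Δλ/2) = 0.0387 + (0.4420)(0.7538)(0.2622) = 0.12605.
Central angle c = 2·arcsin(√a) = 0.72590 rad.
So the angular separation is 0.7259 rad.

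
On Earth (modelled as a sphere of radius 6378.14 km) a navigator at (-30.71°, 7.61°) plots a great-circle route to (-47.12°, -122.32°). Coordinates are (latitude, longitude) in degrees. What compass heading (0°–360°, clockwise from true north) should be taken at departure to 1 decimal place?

211.5°

Δλ = -129.930° = -2.2677 rad.
y = sin Δλ · cos φ₂ = (-0.7668)(0.6805) = -0.5218
x = cos φ₁ sin φ₂ − sin φ₁ cos φ₂ cos Δλ = (0.8598)(-0.7328) − (-0.5107)(0.6805)(-0.6419) = -0.8531
θ = atan2(y, x) = -148.55°; adding 360° gives 211.5°.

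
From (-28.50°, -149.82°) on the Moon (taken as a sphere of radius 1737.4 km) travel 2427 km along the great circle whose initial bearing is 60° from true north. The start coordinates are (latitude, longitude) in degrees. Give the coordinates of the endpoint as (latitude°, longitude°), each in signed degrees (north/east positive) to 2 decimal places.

20.50°, -84.23°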